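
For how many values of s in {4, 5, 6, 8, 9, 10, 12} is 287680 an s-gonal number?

s = 4: P(4, 536) = 287296 and P(4, 537) = 288369; 287680 is not s-gonal.
s = 5: P(5, 438) = 287547 and P(5, 439) = 288862; 287680 is not s-gonal.
s = 6: P(6, 379) = 286903 and P(6, 380) = 288420; 287680 is not s-gonal.
s = 8: P(8, 310) = 287680. ✓
s = 9: P(9, 287) = 287574 and P(9, 288) = 289584; 287680 is not s-gonal.
s = 10: P(10, 268) = 286492 and P(10, 269) = 288637; 287680 is not s-gonal.
s = 12: P(12, 240) = 287040 and P(12, 241) = 289441; 287680 is not s-gonal.
Hits: s ∈ {8} → 1.

1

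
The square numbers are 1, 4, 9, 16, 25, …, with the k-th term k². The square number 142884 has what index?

378

We need n² = 142884, so n = √142884 = 378.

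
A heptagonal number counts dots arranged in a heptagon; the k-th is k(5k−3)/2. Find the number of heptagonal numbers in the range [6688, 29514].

56

The n-th heptagonal number is n(5n−3)/2.
Smallest index with value ≥ 6688: n = 53 (giving 6943).
Largest index with value ≤ 29514: n = 108 (giving 28998).
Indices 53 through 108: 56 terms.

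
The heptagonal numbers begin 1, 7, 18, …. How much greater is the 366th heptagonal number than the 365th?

1826

Consecutive heptagonal numbers differ by 5n − 4: here 5·366 − 4 = 1826.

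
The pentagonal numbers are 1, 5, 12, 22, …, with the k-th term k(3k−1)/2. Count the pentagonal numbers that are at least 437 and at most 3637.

The n-th pentagonal number is n(3n−1)/2.
Smallest index with value ≥ 437: n = 18 (giving 477).
Largest index with value ≤ 3637: n = 49 (giving 3577).
Indices 18 through 49: 32 terms.

32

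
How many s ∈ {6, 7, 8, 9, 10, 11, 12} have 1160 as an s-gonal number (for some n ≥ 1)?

s = 6: P(6, 24) = 1128 and P(6, 25) = 1225; 1160 is not s-gonal.
s = 7: P(7, 21) = 1071 and P(7, 22) = 1177; 1160 is not s-gonal.
s = 8: P(8, 20) = 1160. ✓
s = 9: P(9, 18) = 1089 and P(9, 19) = 1216; 1160 is not s-gonal.
s = 10: P(10, 17) = 1105 and P(10, 18) = 1242; 1160 is not s-gonal.
s = 11: P(11, 16) = 1096 and P(11, 17) = 1241; 1160 is not s-gonal.
s = 12: P(12, 15) = 1065 and P(12, 16) = 1216; 1160 is not s-gonal.
Hits: s ∈ {8} → 1.

1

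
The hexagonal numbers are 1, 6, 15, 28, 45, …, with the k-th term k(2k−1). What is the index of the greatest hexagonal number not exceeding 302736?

Solve n(2n−1) ≤ 302736 for integer n.
n = 389 gives 302253 ≤ 302736, while n = 390 gives 303810 > 302736; so the answer is index 389.

389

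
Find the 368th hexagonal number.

270480

The 368th hexagonal number is n(2n−1) with n = 368.
368·(2·368 − 1) = 368·735 = 270480.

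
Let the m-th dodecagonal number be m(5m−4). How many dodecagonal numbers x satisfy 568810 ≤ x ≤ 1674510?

The n-th dodecagonal number is n(5n−4).
Smallest index with value ≥ 568810: n = 338 (giving 569868).
Largest index with value ≤ 1674510: n = 579 (giving 1673889).
Indices 338 through 579: 242 terms.

242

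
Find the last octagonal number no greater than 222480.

221408

Solve n(3n−2) ≤ 222480 for integer n.
n = 272 gives 221408 ≤ 222480, while n = 273 gives 223041 > 222480; so the answer is 221408.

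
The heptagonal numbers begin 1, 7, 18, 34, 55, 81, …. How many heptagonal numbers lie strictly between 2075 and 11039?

The n-th heptagonal number is n(5n−3)/2.
Smallest index with value > 2075: n = 30 (giving 2205).
Largest index with value < 11039: n = 66 (giving 10791).
Indices 30 through 66: 37 terms.

37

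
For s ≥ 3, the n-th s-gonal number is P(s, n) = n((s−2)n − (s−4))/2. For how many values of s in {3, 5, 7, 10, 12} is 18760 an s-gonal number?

1

s = 3: P(3, 193) = 18721 and P(3, 194) = 18915; 18760 is not s-gonal.
s = 5: P(5, 112) = 18760. ✓
s = 7: P(7, 86) = 18361 and P(7, 87) = 18792; 18760 is not s-gonal.
s = 10: P(10, 68) = 18292 and P(10, 69) = 18837; 18760 is not s-gonal.
s = 12: P(12, 61) = 18361 and P(12, 62) = 18972; 18760 is not s-gonal.
Hits: s ∈ {5} → 1.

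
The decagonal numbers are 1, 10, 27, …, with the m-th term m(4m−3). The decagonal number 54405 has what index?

Set n(4n−3) = 54405, giving 4n² − 3n − 54405 = 0.
So n = (3 + 933) / 8 = 936/8 = 117.

117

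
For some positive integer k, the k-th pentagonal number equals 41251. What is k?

Set n(3n−1)/2 = 41251, giving 3n² − n − 82502 = 0.
The discriminant is 1 + 24·41251 = 990025, and √990025 = 995.
So n = (1 + 995) / 6 = 996/6 = 166.

166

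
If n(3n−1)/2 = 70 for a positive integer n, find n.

7

Set n(3n−1)/2 = 70, giving 3n² − n − 140 = 0.
The discriminant is 1 + 24·70 = 1681, and √1681 = 41.
So n = (1 + 41) / 6 = 42/6 = 7.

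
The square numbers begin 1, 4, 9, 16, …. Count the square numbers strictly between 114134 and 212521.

The n-th square number is n².
Smallest index with value > 114134: n = 338 (giving 114244).
Largest index with value < 212521: n = 460 (giving 211600).
Indices 338 through 460: 123 terms.

123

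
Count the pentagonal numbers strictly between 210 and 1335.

17

The n-th pentagonal number is n(3n−1)/2.
Smallest index with value > 210: n = 13 (giving 247).
Largest index with value < 1335: n = 29 (giving 1247).
Indices 13 through 29: 17 terms.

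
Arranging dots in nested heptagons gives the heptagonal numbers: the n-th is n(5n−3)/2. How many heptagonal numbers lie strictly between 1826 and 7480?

The n-th heptagonal number is n(5n−3)/2.
Smallest index with value > 1826: n = 28 (giving 1918).
Largest index with value < 7480: n = 54 (giving 7209).
Indices 28 through 54: 27 terms.

27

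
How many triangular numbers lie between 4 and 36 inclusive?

The n-th triangular number is n(n+1)/2.
Smallest index with value ≥ 4: n = 3 (giving 6).
Largest index with value ≤ 36: n = 8 (giving 36).
Indices 3 through 8: 6 terms.

6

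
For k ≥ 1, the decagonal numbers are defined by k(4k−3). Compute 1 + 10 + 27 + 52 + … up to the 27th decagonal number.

26586

Σ i(4i−3) = 4Σi² − 3Σi over i = 1..27.
Σi = 378 and Σi² = 6930.
4·6930 − 3·378 = 26586.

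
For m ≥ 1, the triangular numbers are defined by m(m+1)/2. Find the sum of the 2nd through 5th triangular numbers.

34

Σ i(i+1)/2 = (Σi² + Σi) / 2 over i = 2..5.
Σi = 15 − 1 = 14 and Σi² = 55 − 1 = 54.
(1·54 + 1·14) / 2 = 68/2 = 34.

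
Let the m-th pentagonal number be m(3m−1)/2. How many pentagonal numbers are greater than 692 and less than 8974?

56

The n-th pentagonal number is n(3n−1)/2.
Smallest index with value > 692: n = 22 (giving 715).
Largest index with value < 8974: n = 77 (giving 8855).
Indices 22 through 77: 56 terms.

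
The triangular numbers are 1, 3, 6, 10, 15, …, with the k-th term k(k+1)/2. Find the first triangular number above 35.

36

Solve n(n+1)/2 > 35 for integer n.
The largest n with value ≤ 35 is 7 (since 28 ≤ 35 < 36), so the first above is n = 8, value 36.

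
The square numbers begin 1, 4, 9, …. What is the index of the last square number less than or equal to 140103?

374

Solve n² ≤ 140103 for integer n.
n = 374 gives 139876 ≤ 140103, while n = 375 gives 140625 > 140103; so the answer is index 374.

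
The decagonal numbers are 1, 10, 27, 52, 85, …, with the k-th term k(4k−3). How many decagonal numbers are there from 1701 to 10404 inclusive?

The n-th decagonal number is n(4n−3).
Smallest index with value ≥ 1701: n = 21 (giving 1701).
Largest index with value ≤ 10404: n = 51 (giving 10251).
Indices 21 through 51: 31 terms.

31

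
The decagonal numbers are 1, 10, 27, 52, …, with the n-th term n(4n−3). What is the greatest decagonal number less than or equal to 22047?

21682

Solve n(4n−3) ≤ 22047 for integer n.
n = 74 gives 21682 ≤ 22047, while n = 75 gives 22275 > 22047; so the answer is 21682.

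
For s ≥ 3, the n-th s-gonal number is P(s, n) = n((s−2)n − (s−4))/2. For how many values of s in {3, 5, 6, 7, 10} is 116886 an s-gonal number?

2

s = 3: P(3, 483) = 116886. ✓
s = 5: P(5, 279) = 116622 and P(5, 280) = 117460; 116886 is not s-gonal.
s = 6: P(6, 242) = 116886. ✓
s = 7: P(7, 216) = 116316 and P(7, 217) = 117397; 116886 is not s-gonal.
s = 10: P(10, 171) = 116451 and P(10, 172) = 117820; 116886 is not s-gonal.
Hits: s ∈ {3, 6} → 2.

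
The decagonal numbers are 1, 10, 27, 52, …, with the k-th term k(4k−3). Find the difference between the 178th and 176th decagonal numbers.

178·(4·178 − 3) = 126202 and 176·(4·176 − 3) = 123376.
Difference: 126202 − 123376 = 2826.

2826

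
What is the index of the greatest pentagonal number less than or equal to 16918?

Solve n(3n−1)/2 ≤ 16918 for integer n.
n = 106 gives 16801 ≤ 16918, while n = 107 gives 17120 > 16918; so the answer is index 106.

106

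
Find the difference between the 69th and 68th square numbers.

137

n² − (n−1)² = 2n − 1, so 69² − 68² = 2·69 − 1 = 137.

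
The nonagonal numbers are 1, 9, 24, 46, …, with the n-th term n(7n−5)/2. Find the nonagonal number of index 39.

The 39th nonagonal number is n(7n−5)/2 with n = 39.
39·(7·39 − 5)/2 = 39·268/2 = 39·134 = 5226.

5226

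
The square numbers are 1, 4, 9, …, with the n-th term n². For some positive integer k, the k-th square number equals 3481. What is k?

59

We need n² = 3481, so n = √3481 = 59.
Check: 59² = 3481. ✓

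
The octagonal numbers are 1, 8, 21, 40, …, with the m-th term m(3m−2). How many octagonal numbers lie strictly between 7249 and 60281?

The n-th octagonal number is n(3n−2).
Smallest index with value > 7249: n = 50 (giving 7400).
Largest index with value < 60281: n = 142 (giving 60208).
Indices 50 through 142: 93 terms.

93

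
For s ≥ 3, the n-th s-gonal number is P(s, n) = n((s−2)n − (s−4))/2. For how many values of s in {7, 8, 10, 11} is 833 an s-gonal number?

s = 7: P(7, 18) = 783 and P(7, 19) = 874; 833 is not s-gonal.
s = 8: P(8, 17) = 833. ✓
s = 10: P(10, 14) = 742 and P(10, 15) = 855; 833 is not s-gonal.
s = 11: P(11, 14) = 833. ✓
Hits: s ∈ {8, 11} → 2.

2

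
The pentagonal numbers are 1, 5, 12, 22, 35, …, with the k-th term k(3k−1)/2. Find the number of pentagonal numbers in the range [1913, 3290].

12

The n-th pentagonal number is n(3n−1)/2.
Smallest index with value ≥ 1913: n = 36 (giving 1926).
Largest index with value ≤ 3290: n = 47 (giving 3290).
Indices 36 through 47: 12 terms.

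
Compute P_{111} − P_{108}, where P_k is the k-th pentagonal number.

984

111·(3·111 − 1)/2 = 18426 and 108·(3·108 − 1)/2 = 17442.
Difference: 18426 − 17442 = 984.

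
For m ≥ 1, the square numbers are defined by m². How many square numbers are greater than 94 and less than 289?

The n-th square number is n².
Smallest index with value > 94: n = 10 (giving 100).
Largest index with value < 289: n = 16 (giving 256).
Indices 10 through 16: 7 terms.

7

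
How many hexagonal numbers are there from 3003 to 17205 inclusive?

The n-th hexagonal number is n(2n−1).
Smallest index with value ≥ 3003: n = 39 (giving 3003).
Largest index with value ≤ 17205: n = 93 (giving 17205).
Indices 39 through 93: 55 terms.

55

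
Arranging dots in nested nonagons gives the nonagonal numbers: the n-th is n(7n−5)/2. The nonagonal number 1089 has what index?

Set n(7n−5)/2 = 1089, giving 7n² − 5n − 2178 = 0.
The discriminant is 25 + 56·1089 = 61009, and √61009 = 247.
So n = (5 + 247) / 14 = 252/14 = 18.

18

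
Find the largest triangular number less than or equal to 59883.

59685

Solve n(n+1)/2 ≤ 59883 for integer n.
n = 345 gives 59685 ≤ 59883, while n = 346 gives 60031 > 59883; so the answer is 59685.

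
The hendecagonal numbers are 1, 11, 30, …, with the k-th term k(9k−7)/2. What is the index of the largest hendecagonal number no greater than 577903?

358

Solve n(9n−7)/2 ≤ 577903 for integer n.
n = 358 gives 575485 ≤ 577903, while n = 359 gives 578708 > 577903; so the answer is index 358.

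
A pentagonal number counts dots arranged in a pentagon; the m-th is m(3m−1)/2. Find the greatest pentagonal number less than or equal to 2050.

2035

Solve n(3n−1)/2 ≤ 2050 for integer n.
n = 37 gives 2035 ≤ 2050, while n = 38 gives 2147 > 2050; so the answer is 2035.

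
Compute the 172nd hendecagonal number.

The 172nd hendecagonal number is n(9n−7)/2 with n = 172.
172·(9·172 − 7)/2 = 172·1541/2 = 132526.

132526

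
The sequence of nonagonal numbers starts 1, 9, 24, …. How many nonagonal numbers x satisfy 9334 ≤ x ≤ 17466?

20

The n-th nonagonal number is n(7n−5)/2.
Smallest index with value ≥ 9334: n = 52 (giving 9334).
Largest index with value ≤ 17466: n = 71 (giving 17466).
Indices 52 through 71: 20 terms.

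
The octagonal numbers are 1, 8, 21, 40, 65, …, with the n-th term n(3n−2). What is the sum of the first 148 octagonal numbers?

Σ i(3i−2) = 3Σi² − 2Σi over i = 1..148.
Σi = 11026 and Σi² = 1091574.
3·1091574 − 2·11026 = 3252670.

3252670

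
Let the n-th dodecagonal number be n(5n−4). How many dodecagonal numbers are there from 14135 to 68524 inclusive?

64

The n-th dodecagonal number is n(5n−4).
Smallest index with value ≥ 14135: n = 54 (giving 14364).
Largest index with value ≤ 68524: n = 117 (giving 67977).
Indices 54 through 117: 64 terms.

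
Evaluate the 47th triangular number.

1128

The 47th triangular number is n(n+1)/2 with n = 47.
47·48/2 = 2256/2 = 1128.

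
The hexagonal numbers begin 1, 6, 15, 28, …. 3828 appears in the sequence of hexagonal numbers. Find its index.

Set n(2n−1) = 3828, giving 2n² − n − 3828 = 0.
The discriminant is 1 + 8·3828 = 30625, and √30625 = 175.
So n = (1 + 175) / 4 = 176/4 = 44.

44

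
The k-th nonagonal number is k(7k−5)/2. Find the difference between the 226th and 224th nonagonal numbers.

3145

226·(7·226 − 5)/2 = 178201 and 224·(7·224 − 5)/2 = 175056.
Difference: 178201 − 175056 = 3145.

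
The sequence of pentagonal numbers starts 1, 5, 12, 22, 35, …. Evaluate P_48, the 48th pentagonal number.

The 48th pentagonal number is n(3n−1)/2 with n = 48.
48·(3·48 − 1)/2 = 48·143/2 = 3432.

3432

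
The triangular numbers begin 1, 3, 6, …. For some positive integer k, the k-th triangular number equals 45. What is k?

Set n(n+1)/2 = 45, giving n² + n − 90 = 0.
The discriminant is 1 + 8·45 = 361, and √361 = 19.
So n = (-1 + 19) / 2 = 18/2 = 9.

9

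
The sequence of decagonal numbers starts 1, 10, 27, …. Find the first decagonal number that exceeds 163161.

Solve n(4n−3) > 163161 for integer n.
The largest n with value ≤ 163161 is 202 (since 162610 ≤ 163161 < 164227), so the first above is n = 203, value 164227.

164227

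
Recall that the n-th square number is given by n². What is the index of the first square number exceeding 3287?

Solve n² > 3287 for integer n.
The largest n with value ≤ 3287 is 57 (since 3249 ≤ 3287 < 3364), so the first above is n = 58, value 3364.

58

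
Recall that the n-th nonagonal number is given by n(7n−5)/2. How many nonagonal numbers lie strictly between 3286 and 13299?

The n-th nonagonal number is n(7n−5)/2.
Smallest index with value > 3286: n = 32 (giving 3504).
Largest index with value < 13299: n = 61 (giving 12871).
Indices 32 through 61: 30 terms.

30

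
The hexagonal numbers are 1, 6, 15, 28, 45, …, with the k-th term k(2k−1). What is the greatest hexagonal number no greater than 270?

231

Solve n(2n−1) ≤ 270 for integer n.
n = 11 gives 231 ≤ 270, while n = 12 gives 276 > 270; so the answer is 231.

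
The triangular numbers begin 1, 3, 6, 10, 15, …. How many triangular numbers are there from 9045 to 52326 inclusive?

The n-th triangular number is n(n+1)/2.
Smallest index with value ≥ 9045: n = 134 (giving 9045).
Largest index with value ≤ 52326: n = 323 (giving 52326).
Indices 134 through 323: 190 terms.

190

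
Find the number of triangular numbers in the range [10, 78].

The n-th triangular number is n(n+1)/2.
Smallest index with value ≥ 10: n = 4 (giving 10).
Largest index with value ≤ 78: n = 12 (giving 78).
Indices 4 through 12: 9 terms.

9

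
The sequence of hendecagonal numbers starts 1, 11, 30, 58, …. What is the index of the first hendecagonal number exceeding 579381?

Solve n(9n−7)/2 > 579381 for integer n.
The largest n with value ≤ 579381 is 359 (since 578708 ≤ 579381 < 581940), so the first above is n = 360, value 581940.

360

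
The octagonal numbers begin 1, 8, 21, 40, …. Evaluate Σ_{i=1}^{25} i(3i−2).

Σ i(3i−2) = 3Σi² − 2Σi over i = 1..25.
Σi = 325 and Σi² = 5525.
3·5525 − 2·325 = 15925.

15925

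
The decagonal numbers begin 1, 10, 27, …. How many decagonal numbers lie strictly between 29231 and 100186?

The n-th decagonal number is n(4n−3).
Smallest index with value > 29231: n = 86 (giving 29326).
Largest index with value < 100186: n = 158 (giving 99382).
Indices 86 through 158: 73 terms.

73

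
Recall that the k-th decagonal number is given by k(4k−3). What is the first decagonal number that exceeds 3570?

Solve n(4n−3) > 3570 for integer n.
The largest n with value ≤ 3570 is 30 (since 3510 ≤ 3570 < 3751), so the first above is n = 31, value 3751.

3751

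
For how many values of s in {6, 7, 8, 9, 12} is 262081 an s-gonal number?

s = 6: P(6, 362) = 261726 and P(6, 363) = 263175; 262081 is not s-gonal.
s = 7: P(7, 324) = 261954 and P(7, 325) = 263575; 262081 is not s-gonal.
s = 8: P(8, 295) = 260485 and P(8, 296) = 262256; 262081 is not s-gonal.
s = 9: P(9, 274) = 262081. ✓
s = 12: P(12, 229) = 261289 and P(12, 230) = 263580; 262081 is not s-gonal.
Hits: s ∈ {9} → 1.

1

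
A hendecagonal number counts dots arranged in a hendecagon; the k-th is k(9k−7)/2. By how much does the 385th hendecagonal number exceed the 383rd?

385·(9·385 − 7)/2 = 665665 and 383·(9·383 − 7)/2 = 658760.
Difference: 665665 − 658760 = 6905.

6905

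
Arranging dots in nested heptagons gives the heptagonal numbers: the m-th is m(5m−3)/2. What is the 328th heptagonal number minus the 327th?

Consecutive heptagonal numbers differ by 5n − 4: here 5·328 − 4 = 1636.

1636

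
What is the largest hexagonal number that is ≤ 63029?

Solve n(2n−1) ≤ 63029 for integer n.
n = 177 gives 62481 ≤ 63029, while n = 178 gives 63190 > 63029; so the answer is 62481.

62481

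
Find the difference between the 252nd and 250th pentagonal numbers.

252·(3·252 − 1)/2 = 95130 and 250·(3·250 − 1)/2 = 93625.
Difference: 95130 − 93625 = 1505.

1505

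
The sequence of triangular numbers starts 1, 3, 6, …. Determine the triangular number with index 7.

The 7th triangular number is n(n+1)/2 with n = 7.
7·8/2 = 56/2 = 28.

28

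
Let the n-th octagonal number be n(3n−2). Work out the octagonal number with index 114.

38760

114·(3·114 − 2) = 114·340 = 38760.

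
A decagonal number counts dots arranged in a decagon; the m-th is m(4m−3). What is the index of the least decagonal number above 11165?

54

Solve n(4n−3) > 11165 for integer n.
The largest n with value ≤ 11165 is 53 (since 11077 ≤ 11165 < 11502), so the first above is n = 54, value 11502.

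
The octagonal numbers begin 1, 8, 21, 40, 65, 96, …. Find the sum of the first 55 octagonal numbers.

167860

Σ i(3i−2) = 3Σi² − 2Σi over i = 1..55.
Σi = 1540 and Σi² = 56980.
3·56980 − 2·1540 = 167860.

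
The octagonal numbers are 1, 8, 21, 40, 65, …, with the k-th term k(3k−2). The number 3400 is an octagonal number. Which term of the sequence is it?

Set n(3n−2) = 3400, giving 3n² − 2n − 3400 = 0.
The discriminant is 4 + 12·3400 = 40804, and √40804 = 202.
So n = (2 + 202) / 6 = 204/6 = 34.

34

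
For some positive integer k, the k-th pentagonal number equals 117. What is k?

9

Set n(3n−1)/2 = 117, giving 3n² − n − 234 = 0.
So n = (1 + 53) / 6 = 54/6 = 9.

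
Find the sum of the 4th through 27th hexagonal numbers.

13460

Σ i(2i−1) = 2Σi² − Σi over i = 4..27.
Σi = 378 − 6 = 372 and Σi² = 6930 − 14 = 6916.
2·6916 − 1·372 = 13460.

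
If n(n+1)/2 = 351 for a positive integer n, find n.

26

Set n(n+1)/2 = 351, giving n² + n − 702 = 0.
The discriminant is 1 + 8·351 = 2809, and √2809 = 53.
So n = (-1 + 53) / 2 = 52/2 = 26.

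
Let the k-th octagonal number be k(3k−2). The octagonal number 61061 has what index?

Set n(3n−2) = 61061, giving 3n² − 2n − 61061 = 0.
So n = (2 + 856) / 6 = 858/6 = 143.
Check: 143·(3·143 − 2) = 61061. ✓

143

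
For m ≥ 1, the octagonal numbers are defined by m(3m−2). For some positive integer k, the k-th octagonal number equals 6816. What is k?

48

Set n(3n−2) = 6816, giving 3n² − 2n − 6816 = 0.
So n = (2 + 286) / 6 = 288/6 = 48.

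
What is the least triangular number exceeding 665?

666

Solve n(n+1)/2 > 665 for integer n.
The largest n with value ≤ 665 is 35 (since 630 ≤ 665 < 666), so the first above is n = 36, value 666.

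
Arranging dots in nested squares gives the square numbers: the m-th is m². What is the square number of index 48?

The 48th square number is n² with n = 48.
48² = 2304.

2304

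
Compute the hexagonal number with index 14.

The 14th hexagonal number is n(2n−1) with n = 14.
14·(2·14 − 1) = 14·27 = 378.

378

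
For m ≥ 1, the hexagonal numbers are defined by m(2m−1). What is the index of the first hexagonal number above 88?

Solve n(2n−1) > 88 for integer n.
The largest n with value ≤ 88 is 6 (since 66 ≤ 88 < 91), so the first above is n = 7, value 91.

7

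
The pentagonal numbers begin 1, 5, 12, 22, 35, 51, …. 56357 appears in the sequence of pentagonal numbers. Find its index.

194

Set n(3n−1)/2 = 56357, giving 3n² − n − 112714 = 0.
So n = (1 + 1163) / 6 = 1164/6 = 194.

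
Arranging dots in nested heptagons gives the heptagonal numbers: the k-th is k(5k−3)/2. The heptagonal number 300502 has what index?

Set n(5n−3)/2 = 300502, giving 5n² − 3n − 601004 = 0.
So n = (3 + 3467) / 10 = 3470/10 = 347.
Check: 347·(5·347 − 3)/2 = 300502. ✓

347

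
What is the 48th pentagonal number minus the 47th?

Consecutive pentagonal numbers differ by 3n − 2: here 3·48 − 2 = 142.

142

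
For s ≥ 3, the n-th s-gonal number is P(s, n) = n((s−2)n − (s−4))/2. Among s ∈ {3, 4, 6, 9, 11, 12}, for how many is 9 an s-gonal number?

2

s = 3: P(3, 3) = 6 and P(3, 4) = 10; 9 is not s-gonal.
s = 4: P(4, 3) = 9. ✓
s = 6: P(6, 2) = 6 and P(6, 3) = 15; 9 is not s-gonal.
s = 9: P(9, 2) = 9. ✓
s = 11: P(11, 1) = 1 and P(11, 2) = 11; 9 is not s-gonal.
s = 12: P(12, 1) = 1 and P(12, 2) = 12; 9 is not s-gonal.
Hits: s ∈ {4, 9} → 2.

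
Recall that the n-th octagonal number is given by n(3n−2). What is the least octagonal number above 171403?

Solve n(3n−2) > 171403 for integer n.
The largest n with value ≤ 171403 is 239 (since 170885 ≤ 171403 < 172320), so the first above is n = 240, value 172320.

172320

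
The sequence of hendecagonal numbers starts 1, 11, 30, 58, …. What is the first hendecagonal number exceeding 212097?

213095

Solve n(9n−7)/2 > 212097 for integer n.
The largest n with value ≤ 212097 is 217 (since 211141 ≤ 212097 < 213095), so the first above is n = 218, value 213095.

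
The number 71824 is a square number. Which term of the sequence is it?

268

We need n² = 71824, so n = √71824 = 268.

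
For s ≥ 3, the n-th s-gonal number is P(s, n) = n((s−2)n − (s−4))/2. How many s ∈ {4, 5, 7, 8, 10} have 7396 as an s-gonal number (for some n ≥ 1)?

1

s = 4: P(4, 86) = 7396. ✓
s = 5: P(5, 70) = 7315 and P(5, 71) = 7526; 7396 is not s-gonal.
s = 7: P(7, 54) = 7209 and P(7, 55) = 7480; 7396 is not s-gonal.
s = 8: P(8, 49) = 7105 and P(8, 50) = 7400; 7396 is not s-gonal.
s = 10: P(10, 43) = 7267 and P(10, 44) = 7612; 7396 is not s-gonal.
Hits: s ∈ {4} → 1.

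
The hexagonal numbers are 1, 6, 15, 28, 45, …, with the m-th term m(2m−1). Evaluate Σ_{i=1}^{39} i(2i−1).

Σ i(2i−1) = 2Σi² − Σi over i = 1..39.
Σi = 780 and Σi² = 20540.
2·20540 − 1·780 = 40300.

40300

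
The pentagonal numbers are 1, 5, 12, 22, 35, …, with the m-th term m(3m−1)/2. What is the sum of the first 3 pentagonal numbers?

Σ i(3i−1)/2 = (3Σi² − Σi) / 2 over i = 1..3.
Σi = 6 and Σi² = 14.
(3·14 − 1·6) / 2 = 36/2 = 18.

18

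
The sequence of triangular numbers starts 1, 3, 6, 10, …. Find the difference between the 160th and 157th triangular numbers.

160·161/2 = 12880 and 157·158/2 = 12403.
Difference: 12880 − 12403 = 477.

477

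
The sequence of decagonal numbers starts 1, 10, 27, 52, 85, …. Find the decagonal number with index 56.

12376

The 56th decagonal number is n(4n−3) with n = 56.
56·(4·56 − 3) = 56·221 = 12376.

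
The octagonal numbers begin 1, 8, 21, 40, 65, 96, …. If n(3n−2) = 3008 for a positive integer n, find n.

Set n(3n−2) = 3008, giving 3n² − 2n − 3008 = 0.
So n = (2 + 190) / 6 = 192/6 = 32.

32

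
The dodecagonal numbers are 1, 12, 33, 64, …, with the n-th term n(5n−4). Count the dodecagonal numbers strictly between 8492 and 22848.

26

The n-th dodecagonal number is n(5n−4).
Smallest index with value > 8492: n = 42 (giving 8652).
Largest index with value < 22848: n = 67 (giving 22177).
Indices 42 through 67: 26 terms.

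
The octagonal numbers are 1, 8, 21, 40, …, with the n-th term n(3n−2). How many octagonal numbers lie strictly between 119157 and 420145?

175

The n-th octagonal number is n(3n−2).
Smallest index with value > 119157: n = 200 (giving 119600).
Largest index with value < 420145: n = 374 (giving 418880).
Indices 200 through 374: 175 terms.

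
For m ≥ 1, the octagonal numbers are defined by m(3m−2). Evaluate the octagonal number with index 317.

300833

317·(3·317 − 2) = 317·949 = 300833.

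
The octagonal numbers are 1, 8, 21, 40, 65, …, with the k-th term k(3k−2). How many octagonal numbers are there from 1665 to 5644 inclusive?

20

The n-th octagonal number is n(3n−2).
Smallest index with value ≥ 1665: n = 24 (giving 1680).
Largest index with value ≤ 5644: n = 43 (giving 5461).
Indices 24 through 43: 20 terms.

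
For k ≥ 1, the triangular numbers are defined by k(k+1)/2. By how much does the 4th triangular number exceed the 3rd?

Consecutive triangular numbers differ by n: T_{4} − T_{3} = 4.

4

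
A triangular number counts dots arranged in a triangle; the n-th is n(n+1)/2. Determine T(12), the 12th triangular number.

12·13/2 = 156/2 = 78.

78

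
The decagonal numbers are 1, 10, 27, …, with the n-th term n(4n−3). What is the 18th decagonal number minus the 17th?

Consecutive decagonal numbers differ by 8n − 7: here 8·18 − 7 = 137.

137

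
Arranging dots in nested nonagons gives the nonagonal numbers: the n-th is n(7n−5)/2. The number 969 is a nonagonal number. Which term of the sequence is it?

Set n(7n−5)/2 = 969, giving 7n² − 5n − 1938 = 0.
The discriminant is 25 + 56·969 = 54289, and √54289 = 233.
So n = (5 + 233) / 14 = 238/14 = 17.
Check: 17·(7·17 − 5)/2 = 969. ✓

17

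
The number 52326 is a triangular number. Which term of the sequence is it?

323

Set n(n+1)/2 = 52326, giving n² + n − 104652 = 0.
The discriminant is 1 + 8·52326 = 418609, and √418609 = 647.
So n = (-1 + 647) / 2 = 646/2 = 323.
Check: 323·324/2 = 52326. ✓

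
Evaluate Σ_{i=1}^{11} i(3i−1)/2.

726

Σ i(3i−1)/2 = (3Σi² − Σi) / 2 over i = 1..11.
Σi = 66 and Σi² = 506.
(3·506 − 1·66) / 2 = 1452/2 = 726.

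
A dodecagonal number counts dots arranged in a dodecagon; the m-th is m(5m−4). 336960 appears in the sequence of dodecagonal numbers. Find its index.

Set n(5n−4) = 336960, giving 5n² − 4n − 336960 = 0.
So n = (4 + 2596) / 10 = 2600/10 = 260.

260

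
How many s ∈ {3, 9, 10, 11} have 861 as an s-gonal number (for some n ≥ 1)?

s = 3: P(3, 41) = 861. ✓
s = 9: P(9, 16) = 856 and P(9, 17) = 969; 861 is not s-gonal.
s = 10: P(10, 15) = 855 and P(10, 16) = 976; 861 is not s-gonal.
s = 11: P(11, 14) = 833 and P(11, 15) = 960; 861 is not s-gonal.
Hits: s ∈ {3} → 1.

1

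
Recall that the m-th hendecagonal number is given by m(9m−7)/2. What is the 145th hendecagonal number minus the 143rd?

2585

145·(9·145 − 7)/2 = 94105 and 143·(9·143 − 7)/2 = 91520.
Difference: 94105 − 91520 = 2585.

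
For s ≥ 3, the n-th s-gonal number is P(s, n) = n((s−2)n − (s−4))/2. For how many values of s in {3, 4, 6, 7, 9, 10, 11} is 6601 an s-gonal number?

1

s = 3: P(3, 114) = 6555 and P(3, 115) = 6670; 6601 is not s-gonal.
s = 4: P(4, 81) = 6561 and P(4, 82) = 6724; 6601 is not s-gonal.
s = 6: P(6, 57) = 6441 and P(6, 58) = 6670; 6601 is not s-gonal.
s = 7: P(7, 51) = 6426 and P(7, 52) = 6682; 6601 is not s-gonal.
s = 9: P(9, 43) = 6364 and P(9, 44) = 6666; 6601 is not s-gonal.
s = 10: P(10, 41) = 6601. ✓
s = 11: P(11, 38) = 6365 and P(11, 39) = 6708; 6601 is not s-gonal.
Hits: s ∈ {10} → 1.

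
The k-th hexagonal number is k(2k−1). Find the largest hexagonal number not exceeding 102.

Solve n(2n−1) ≤ 102 for integer n.
n = 7 gives 91 ≤ 102, while n = 8 gives 120 > 102; so the answer is 91.

91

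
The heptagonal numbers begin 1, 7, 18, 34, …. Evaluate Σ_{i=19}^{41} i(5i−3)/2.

53245

Σ i(5i−3)/2 = (5Σi² − 3Σi) / 2 over i = 19..41.
Σi = 861 − 171 = 690 and Σi² = 23821 − 2109 = 21712.
(5·21712 − 3·690) / 2 = 106490/2 = 53245.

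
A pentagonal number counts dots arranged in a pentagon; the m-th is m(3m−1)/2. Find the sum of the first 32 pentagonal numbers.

Σ i(3i−1)/2 = (3Σi² − Σi) / 2 over i = 1..32.
Σi = 528 and Σi² = 11440.
(3·11440 − 1·528) / 2 = 33792/2 = 16896.

16896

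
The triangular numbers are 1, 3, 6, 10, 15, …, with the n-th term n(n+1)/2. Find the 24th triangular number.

300

The 24th triangular number is n(n+1)/2 with n = 24.
24·25/2 = 600/2 = 300.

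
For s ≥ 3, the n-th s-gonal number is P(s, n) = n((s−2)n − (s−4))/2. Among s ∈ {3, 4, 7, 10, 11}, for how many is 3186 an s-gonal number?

s = 3: P(3, 79) = 3160 and P(3, 80) = 3240; 3186 is not s-gonal.
s = 4: P(4, 56) = 3136 and P(4, 57) = 3249; 3186 is not s-gonal.
s = 7: P(7, 36) = 3186. ✓
s = 10: P(10, 28) = 3052 and P(10, 29) = 3277; 3186 is not s-gonal.
s = 11: P(11, 27) = 3186. ✓
Hits: s ∈ {7, 11} → 2.

2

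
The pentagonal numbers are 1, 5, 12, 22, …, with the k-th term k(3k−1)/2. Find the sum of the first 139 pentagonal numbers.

Σ i(3i−1)/2 = (3Σi² − Σi) / 2 over i = 1..139.
Σi = 9730 and Σi² = 904890.
(3·904890 − 1·9730) / 2 = 2704940/2 = 1352470.

1352470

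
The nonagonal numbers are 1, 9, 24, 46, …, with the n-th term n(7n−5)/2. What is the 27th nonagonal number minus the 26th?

Consecutive nonagonal numbers differ by 7n − 6: here 7·27 − 6 = 183.

183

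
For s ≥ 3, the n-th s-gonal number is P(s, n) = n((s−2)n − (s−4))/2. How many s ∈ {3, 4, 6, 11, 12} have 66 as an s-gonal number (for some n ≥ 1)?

2

s = 3: P(3, 11) = 66. ✓
s = 4: P(4, 8) = 64 and P(4, 9) = 81; 66 is not s-gonal.
s = 6: P(6, 6) = 66. ✓
s = 11: P(11, 4) = 58 and P(11, 5) = 95; 66 is not s-gonal.
s = 12: P(12, 4) = 64 and P(12, 5) = 105; 66 is not s-gonal.
Hits: s ∈ {3, 6} → 2.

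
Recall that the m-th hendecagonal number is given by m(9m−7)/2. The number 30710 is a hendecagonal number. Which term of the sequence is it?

83

Set n(9n−7)/2 = 30710, giving 9n² − 7n − 61420 = 0.
So n = (7 + 1487) / 18 = 1494/18 = 83.
Check: 83·(9·83 − 7)/2 = 30710. ✓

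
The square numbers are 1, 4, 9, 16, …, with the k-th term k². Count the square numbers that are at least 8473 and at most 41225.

111

The n-th square number is n².
Smallest index with value ≥ 8473: n = 93 (giving 8649).
Largest index with value ≤ 41225: n = 203 (giving 41209).
Indices 93 through 203: 111 terms.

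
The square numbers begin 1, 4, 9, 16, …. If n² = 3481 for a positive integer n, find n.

We need n² = 3481, so n = √3481 = 59.
Check: 59² = 3481. ✓

59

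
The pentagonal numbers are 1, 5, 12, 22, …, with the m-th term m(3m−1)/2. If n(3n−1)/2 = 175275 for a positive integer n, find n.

342

Set n(3n−1)/2 = 175275, giving 3n² − n − 350550 = 0.
The discriminant is 1 + 24·175275 = 4206601, and √4206601 = 2051.
So n = (1 + 2051) / 6 = 2052/6 = 342.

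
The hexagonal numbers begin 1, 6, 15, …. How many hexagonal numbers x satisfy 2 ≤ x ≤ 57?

4

The n-th hexagonal number is n(2n−1).
Smallest index with value ≥ 2: n = 2 (giving 6).
Largest index with value ≤ 57: n = 5 (giving 45).
Indices 2 through 5: 4 terms.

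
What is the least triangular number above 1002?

Solve n(n+1)/2 > 1002 for integer n.
The largest n with value ≤ 1002 is 44 (since 990 ≤ 1002 < 1035), so the first above is n = 45, value 1035.

1035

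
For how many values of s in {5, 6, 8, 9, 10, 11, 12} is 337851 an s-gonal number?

s = 5: P(5, 474) = 336777 and P(5, 475) = 338200; 337851 is not s-gonal.
s = 6: P(6, 411) = 337431 and P(6, 412) = 339076; 337851 is not s-gonal.
s = 8: P(8, 335) = 336005 and P(8, 336) = 338016; 337851 is not s-gonal.
s = 9: P(9, 311) = 337746 and P(9, 312) = 339924; 337851 is not s-gonal.
s = 10: P(10, 291) = 337851. ✓
s = 11: P(11, 274) = 336883 and P(11, 275) = 339350; 337851 is not s-gonal.
s = 12: P(12, 260) = 336960 and P(12, 261) = 339561; 337851 is not s-gonal.
Hits: s ∈ {10} → 1.

1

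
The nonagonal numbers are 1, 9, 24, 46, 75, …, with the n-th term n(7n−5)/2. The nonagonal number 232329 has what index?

Set n(7n−5)/2 = 232329, giving 7n² − 5n − 464658 = 0.
So n = (5 + 3607) / 14 = 3612/14 = 258.

258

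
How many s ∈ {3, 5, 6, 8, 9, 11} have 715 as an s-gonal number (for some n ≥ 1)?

2

s = 3: P(3, 37) = 703 and P(3, 38) = 741; 715 is not s-gonal.
s = 5: P(5, 22) = 715. ✓
s = 6: P(6, 19) = 703 and P(6, 20) = 780; 715 is not s-gonal.
s = 8: P(8, 15) = 645 and P(8, 16) = 736; 715 is not s-gonal.
s = 9: P(9, 14) = 651 and P(9, 15) = 750; 715 is not s-gonal.
s = 11: P(11, 13) = 715. ✓
Hits: s ∈ {5, 11} → 2.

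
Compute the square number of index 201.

The 201st square number is n² with n = 201.
201² = 40401.

40401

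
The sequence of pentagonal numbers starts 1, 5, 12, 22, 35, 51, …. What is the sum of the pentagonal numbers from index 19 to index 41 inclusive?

Σ i(3i−1)/2 = (3Σi² − Σi) / 2 over i = 19..41.
Σi = 861 − 171 = 690 and Σi² = 23821 − 2109 = 21712.
(3·21712 − 1·690) / 2 = 64446/2 = 32223.

32223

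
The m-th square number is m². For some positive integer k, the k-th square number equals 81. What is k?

We need n² = 81, so n = √81 = 9.
Check: 9² = 81. ✓

9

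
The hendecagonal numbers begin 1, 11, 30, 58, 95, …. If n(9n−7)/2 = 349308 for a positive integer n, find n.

279

Set n(9n−7)/2 = 349308, giving 9n² − 7n − 698616 = 0.
So n = (7 + 5015) / 18 = 5022/18 = 279.
Check: 279·(9·279 − 7)/2 = 349308. ✓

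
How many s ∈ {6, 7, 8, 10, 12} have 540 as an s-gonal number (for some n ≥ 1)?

2

s = 6: P(6, 16) = 496 and P(6, 17) = 561; 540 is not s-gonal.
s = 7: P(7, 15) = 540. ✓
s = 8: P(8, 13) = 481 and P(8, 14) = 560; 540 is not s-gonal.
s = 10: P(10, 12) = 540. ✓
s = 12: P(12, 10) = 460 and P(12, 11) = 561; 540 is not s-gonal.
Hits: s ∈ {7, 10} → 2.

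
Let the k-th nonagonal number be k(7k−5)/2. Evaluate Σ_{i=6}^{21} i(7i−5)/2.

Σ i(7i−5)/2 = (7Σi² − 5Σi) / 2 over i = 6..21.
Σi = 231 − 15 = 216 and Σi² = 3311 − 55 = 3256.
(7·3256 − 5·216) / 2 = 21712/2 = 10856.

10856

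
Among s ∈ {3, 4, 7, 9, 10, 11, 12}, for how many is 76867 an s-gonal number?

s = 3: P(3, 391) = 76636 and P(3, 392) = 77028; 76867 is not s-gonal.
s = 4: P(4, 277) = 76729 and P(4, 278) = 77284; 76867 is not s-gonal.
s = 7: P(7, 175) = 76300 and P(7, 176) = 77176; 76867 is not s-gonal.
s = 9: P(9, 148) = 76294 and P(9, 149) = 77331; 76867 is not s-gonal.
s = 10: P(10, 139) = 76867. ✓
s = 11: P(11, 131) = 76766 and P(11, 132) = 77946; 76867 is not s-gonal.
s = 12: P(12, 124) = 76384 and P(12, 125) = 77625; 76867 is not s-gonal.
Hits: s ∈ {10} → 1.

1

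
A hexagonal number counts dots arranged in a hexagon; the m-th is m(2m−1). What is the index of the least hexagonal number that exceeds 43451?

148

Solve n(2n−1) > 43451 for integer n.
The largest n with value ≤ 43451 is 147 (since 43071 ≤ 43451 < 43660), so the first above is n = 148, value 43660.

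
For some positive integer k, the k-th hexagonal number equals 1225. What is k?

25

Set n(2n−1) = 1225, giving 2n² − n − 1225 = 0.
The discriminant is 1 + 8·1225 = 9801, and √9801 = 99.
So n = (1 + 99) / 4 = 100/4 = 25.
Check: 25·(2·25 − 1) = 1225. ✓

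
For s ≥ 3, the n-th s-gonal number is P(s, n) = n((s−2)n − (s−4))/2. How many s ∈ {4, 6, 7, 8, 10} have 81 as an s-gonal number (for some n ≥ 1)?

2

s = 4: P(4, 9) = 81. ✓
s = 6: P(6, 6) = 66 and P(6, 7) = 91; 81 is not s-gonal.
s = 7: P(7, 6) = 81. ✓
s = 8: P(8, 5) = 65 and P(8, 6) = 96; 81 is not s-gonal.
s = 10: P(10, 4) = 52 and P(10, 5) = 85; 81 is not s-gonal.
Hits: s ∈ {4, 7} → 2.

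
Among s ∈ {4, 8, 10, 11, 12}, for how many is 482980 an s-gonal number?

s = 4: P(4, 694) = 481636 and P(4, 695) = 483025; 482980 is not s-gonal.
s = 8: P(8, 401) = 481601 and P(8, 402) = 484008; 482980 is not s-gonal.
s = 10: P(10, 347) = 480595 and P(10, 348) = 483372; 482980 is not s-gonal.
s = 11: P(11, 328) = 482980. ✓
s = 12: P(12, 311) = 482361 and P(12, 312) = 485472; 482980 is not s-gonal.
Hits: s ∈ {11} → 1.

1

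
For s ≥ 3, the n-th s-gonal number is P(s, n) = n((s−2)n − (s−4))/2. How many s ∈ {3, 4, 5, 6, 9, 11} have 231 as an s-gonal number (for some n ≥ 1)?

s = 3: P(3, 21) = 231. ✓
s = 4: P(4, 15) = 225 and P(4, 16) = 256; 231 is not s-gonal.
s = 5: P(5, 12) = 210 and P(5, 13) = 247; 231 is not s-gonal.
s = 6: P(6, 11) = 231. ✓
s = 9: P(9, 8) = 204 and P(9, 9) = 261; 231 is not s-gonal.
s = 11: P(11, 7) = 196 and P(11, 8) = 260; 231 is not s-gonal.
Hits: s ∈ {3, 6} → 2.

2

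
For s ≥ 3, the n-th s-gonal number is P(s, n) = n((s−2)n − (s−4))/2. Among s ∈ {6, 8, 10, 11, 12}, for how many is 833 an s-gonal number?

s = 6: P(6, 20) = 780 and P(6, 21) = 861; 833 is not s-gonal.
s = 8: P(8, 17) = 833. ✓
s = 10: P(10, 14) = 742 and P(10, 15) = 855; 833 is not s-gonal.
s = 11: P(11, 14) = 833. ✓
s = 12: P(12, 13) = 793 and P(12, 14) = 924; 833 is not s-gonal.
Hits: s ∈ {8, 11} → 2.

2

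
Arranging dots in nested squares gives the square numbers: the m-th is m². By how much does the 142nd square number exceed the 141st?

n² − (n−1)² = 2n − 1, so 142² − 141² = 2·142 − 1 = 283.

283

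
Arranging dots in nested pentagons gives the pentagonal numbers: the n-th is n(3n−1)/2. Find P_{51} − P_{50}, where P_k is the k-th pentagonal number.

151

Consecutive pentagonal numbers differ by 3n − 2: here 3·51 − 2 = 151.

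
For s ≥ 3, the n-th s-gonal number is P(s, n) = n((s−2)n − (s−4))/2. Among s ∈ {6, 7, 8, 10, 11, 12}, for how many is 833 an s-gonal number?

s = 6: P(6, 20) = 780 and P(6, 21) = 861; 833 is not s-gonal.
s = 7: P(7, 18) = 783 and P(7, 19) = 874; 833 is not s-gonal.
s = 8: P(8, 17) = 833. ✓
s = 10: P(10, 14) = 742 and P(10, 15) = 855; 833 is not s-gonal.
s = 11: P(11, 14) = 833. ✓
s = 12: P(12, 13) = 793 and P(12, 14) = 924; 833 is not s-gonal.
Hits: s ∈ {8, 11} → 2.

2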